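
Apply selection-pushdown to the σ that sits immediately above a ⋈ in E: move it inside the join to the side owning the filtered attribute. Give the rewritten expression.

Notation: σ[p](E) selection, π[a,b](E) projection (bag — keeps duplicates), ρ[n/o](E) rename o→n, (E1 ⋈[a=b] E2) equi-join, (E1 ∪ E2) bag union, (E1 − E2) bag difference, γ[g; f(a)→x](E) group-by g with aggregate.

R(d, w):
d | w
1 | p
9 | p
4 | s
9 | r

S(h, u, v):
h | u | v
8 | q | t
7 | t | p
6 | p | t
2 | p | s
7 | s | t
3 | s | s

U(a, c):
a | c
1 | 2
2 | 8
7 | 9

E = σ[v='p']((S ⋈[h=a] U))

σ filters on v, owned by the left side.
E' = (σ[v='p'](S) ⋈[h=a] U)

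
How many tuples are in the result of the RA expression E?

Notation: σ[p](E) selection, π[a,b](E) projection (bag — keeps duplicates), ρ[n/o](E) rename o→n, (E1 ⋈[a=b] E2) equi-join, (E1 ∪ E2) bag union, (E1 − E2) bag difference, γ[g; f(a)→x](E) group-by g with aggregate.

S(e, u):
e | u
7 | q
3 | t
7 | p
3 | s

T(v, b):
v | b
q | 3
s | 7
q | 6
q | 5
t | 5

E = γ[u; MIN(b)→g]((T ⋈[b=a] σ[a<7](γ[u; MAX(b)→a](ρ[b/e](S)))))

Per-node cardinality:
  T → 5
  S → 4
  ρ[b/e](S) → 4
  γ[u; MAX(b)→a](ρ[b/e](S)) → 4
  σ[a<7](γ[u; MAX(b)→a](ρ[b/e](S))) → 2
  (T ⋈[b=a] σ[a<7](γ[u; MAX(b)→a](ρ[b/e](S)))) → 2
  γ[u; MIN(b)→g]((T ⋈[b=a] σ[a<7](γ[u; MAX(b)→a](ρ[b/e](S))))) → 2

|E| = 2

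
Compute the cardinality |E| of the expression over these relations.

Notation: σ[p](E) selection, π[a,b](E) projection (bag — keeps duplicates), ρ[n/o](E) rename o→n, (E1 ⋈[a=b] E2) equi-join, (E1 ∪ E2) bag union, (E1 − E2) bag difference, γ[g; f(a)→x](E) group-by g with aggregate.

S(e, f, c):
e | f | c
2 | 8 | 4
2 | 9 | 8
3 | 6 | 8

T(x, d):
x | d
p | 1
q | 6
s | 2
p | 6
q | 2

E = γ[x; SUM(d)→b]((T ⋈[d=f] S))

Row counts bottom-up:
  T → 5
  S → 3
  (T ⋈[d=f] S) → 2
  γ[x; SUM(d)→b]((T ⋈[d=f] S)) → 2

|E| = 2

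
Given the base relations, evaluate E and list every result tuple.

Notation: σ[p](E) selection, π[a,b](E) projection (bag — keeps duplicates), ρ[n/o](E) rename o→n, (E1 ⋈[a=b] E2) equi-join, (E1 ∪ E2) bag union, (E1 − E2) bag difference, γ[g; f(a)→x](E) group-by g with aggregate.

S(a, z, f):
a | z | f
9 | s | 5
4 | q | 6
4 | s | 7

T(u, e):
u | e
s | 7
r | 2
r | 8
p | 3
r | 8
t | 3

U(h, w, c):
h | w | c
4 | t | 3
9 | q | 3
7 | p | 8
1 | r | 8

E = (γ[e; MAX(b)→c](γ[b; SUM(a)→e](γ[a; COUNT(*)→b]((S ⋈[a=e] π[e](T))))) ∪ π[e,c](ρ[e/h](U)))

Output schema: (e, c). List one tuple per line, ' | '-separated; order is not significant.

Subexpression sizes:
  S → 3
  T → 6
  π[e](T) → 6
  (S ⋈[a=e] π[e](T)) → 0
  γ[a; COUNT(*)→b]((S ⋈[a=e] π[e](T))) → 0
  γ[b; SUM(a)→e](γ[a; COUNT(*)→b]((S ⋈[a=e] π[e](T)))) → 0
  γ[e; MAX(b)→c](γ[b; SUM(a)→e](γ[a; COUNT(*)→b]((S ⋈[a=e] π[e](T))))) → 0
  U → 4
  ρ[e/h](U) → 4
  π[e,c](ρ[e/h](U)) → 4
  (γ[e; MAX(b)→c](γ[b; SUM(a)→e](γ[a; COUNT(*)→b]((S ⋈[a=e] π[e](T))))) ∪ π[e,c](ρ[e/h](U))) → 4

== RESULT ==
e | c
1 | 8
4 | 3
7 | 8
9 | 3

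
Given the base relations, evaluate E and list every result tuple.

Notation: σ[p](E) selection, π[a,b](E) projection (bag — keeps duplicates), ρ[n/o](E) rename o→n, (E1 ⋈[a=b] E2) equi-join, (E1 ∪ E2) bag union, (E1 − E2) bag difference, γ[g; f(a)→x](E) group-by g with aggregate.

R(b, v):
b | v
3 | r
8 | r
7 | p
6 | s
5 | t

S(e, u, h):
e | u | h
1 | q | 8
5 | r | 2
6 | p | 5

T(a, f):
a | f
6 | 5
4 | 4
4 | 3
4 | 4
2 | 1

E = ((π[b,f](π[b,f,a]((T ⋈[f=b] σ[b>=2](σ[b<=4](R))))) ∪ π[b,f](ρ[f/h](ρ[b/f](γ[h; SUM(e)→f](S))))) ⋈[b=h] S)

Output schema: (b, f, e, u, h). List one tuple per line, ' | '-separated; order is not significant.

Per-node cardinality:
  T → 5
  R → 5
  σ[b<=4](R) → 1
  σ[b>=2](σ[b<=4](R)) → 1
  (T ⋈[f=b] σ[b>=2](σ[b<=4](R))) → 1
  π[b,f,a]((T ⋈[f=b] σ[b>=2](σ[b<=4](R)))) → 1
  π[b,f](π[b,f,a]((T ⋈[f=b] σ[b>=2](σ[b<=4](R))))) → 1
  S → 3
  γ[h; SUM(e)→f](S) → 3
  ρ[b/f](γ[h; SUM(e)→f](S)) → 3
  ρ[f/h](ρ[b/f](γ[h; SUM(e)→f](S))) → 3
  π[b,f](ρ[f/h](ρ[b/f](γ[h; SUM(e)→f](S)))) → 3
  (π[b,f](π[b,f,a]((T ⋈[f=b] σ[b>=2](σ[b<=4](R))))) ∪ π[b,f](ρ[f/h](ρ[b/f](γ[h; SUM(e)→f](S))))) → 4
  S → 3
  ((π[b,f](π[b,f,a]((T ⋈[f=b] σ[b>=2](σ[b<=4](R))))) ∪ π[b,f](ρ[f/h](ρ[b/f](γ[h; SUM(e)→f](S))))) ⋈[b=h] S) → 1

== RESULT ==
b | f | e | u | h
5 | 2 | 6 | p | 5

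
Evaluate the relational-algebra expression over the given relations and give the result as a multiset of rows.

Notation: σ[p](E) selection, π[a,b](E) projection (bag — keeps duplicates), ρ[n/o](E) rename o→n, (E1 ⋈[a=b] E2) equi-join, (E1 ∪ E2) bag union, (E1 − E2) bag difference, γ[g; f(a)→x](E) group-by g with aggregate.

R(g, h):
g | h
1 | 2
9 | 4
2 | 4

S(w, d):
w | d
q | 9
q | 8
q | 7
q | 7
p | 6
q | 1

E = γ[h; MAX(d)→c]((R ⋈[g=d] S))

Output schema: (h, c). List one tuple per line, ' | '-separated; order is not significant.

Per-node cardinality:
  R → 3
  S → 6
  (R ⋈[g=d] S) → 2
  γ[h; MAX(d)→c]((R ⋈[g=d] S)) → 2

== RESULT ==
h | c
2 | 1
4 | 9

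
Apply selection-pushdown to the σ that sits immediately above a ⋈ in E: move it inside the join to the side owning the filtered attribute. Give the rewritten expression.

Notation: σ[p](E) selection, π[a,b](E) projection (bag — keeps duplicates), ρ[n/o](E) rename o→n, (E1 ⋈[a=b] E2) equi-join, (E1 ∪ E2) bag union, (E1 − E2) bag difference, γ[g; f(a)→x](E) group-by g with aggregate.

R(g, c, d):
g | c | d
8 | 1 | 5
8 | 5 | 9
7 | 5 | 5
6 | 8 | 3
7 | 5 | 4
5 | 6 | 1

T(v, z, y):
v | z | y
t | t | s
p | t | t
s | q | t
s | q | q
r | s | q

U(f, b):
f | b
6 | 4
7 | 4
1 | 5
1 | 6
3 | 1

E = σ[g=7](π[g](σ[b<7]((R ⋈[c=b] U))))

σ filters on b, owned by the right side.
E' = σ[g=7](π[g]((R ⋈[c=b] σ[b<7](U))))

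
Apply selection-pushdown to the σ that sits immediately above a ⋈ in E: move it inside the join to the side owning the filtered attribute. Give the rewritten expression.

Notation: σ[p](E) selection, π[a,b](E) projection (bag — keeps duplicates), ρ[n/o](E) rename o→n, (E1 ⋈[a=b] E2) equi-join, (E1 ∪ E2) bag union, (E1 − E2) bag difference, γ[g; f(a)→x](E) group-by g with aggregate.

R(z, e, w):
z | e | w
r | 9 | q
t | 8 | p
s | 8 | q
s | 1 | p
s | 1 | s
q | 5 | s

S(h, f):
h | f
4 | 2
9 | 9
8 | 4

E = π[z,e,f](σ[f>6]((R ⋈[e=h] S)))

σ filters on f, owned by the right side.
E' = π[z,e,f]((R ⋈[e=h] σ[f>6](S)))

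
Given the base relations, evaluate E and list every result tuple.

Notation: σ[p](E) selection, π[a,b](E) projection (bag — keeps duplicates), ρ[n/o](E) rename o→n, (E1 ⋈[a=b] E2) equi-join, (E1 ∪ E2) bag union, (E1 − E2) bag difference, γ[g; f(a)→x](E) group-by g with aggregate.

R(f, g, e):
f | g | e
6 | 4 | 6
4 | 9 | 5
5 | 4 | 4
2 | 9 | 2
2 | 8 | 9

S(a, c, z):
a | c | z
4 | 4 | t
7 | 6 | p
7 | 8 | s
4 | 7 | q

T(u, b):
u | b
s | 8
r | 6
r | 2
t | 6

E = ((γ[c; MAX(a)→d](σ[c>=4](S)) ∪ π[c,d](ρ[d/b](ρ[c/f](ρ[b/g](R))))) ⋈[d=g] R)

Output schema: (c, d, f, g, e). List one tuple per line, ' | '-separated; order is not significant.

Stepwise |·|:
  S → 4
  σ[c>=4](S) → 4
  γ[c; MAX(a)→d](σ[c>=4](S)) → 4
  R → 5
  ρ[b/g](R) → 5
  ρ[c/f](ρ[b/g](R)) → 5
  ρ[d/b](ρ[c/f](ρ[b/g](R))) → 5
  π[c,d](ρ[d/b](ρ[c/f](ρ[b/g](R)))) → 5
  (γ[c; MAX(a)→d](σ[c>=4](S)) ∪ π[c,d](ρ[d/b](ρ[c/f](ρ[b/g](R))))) → 9
  R → 5
  ((γ[c; MAX(a)→d](σ[c>=4](S)) ∪ π[c,d](ρ[d/b](ρ[c/f](ρ[b/g](R))))) ⋈[d=g] R) → 13

== RESULT ==
c | d | f | g | e
2 | 8 | 2 | 8 | 9
2 | 9 | 2 | 9 | 2
2 | 9 | 4 | 9 | 5
4 | 4 | 5 | 4 | 4
4 | 4 | 6 | 4 | 6
4 | 9 | 2 | 9 | 2
4 | 9 | 4 | 9 | 5
5 | 4 | 5 | 4 | 4
5 | 4 | 6 | 4 | 6
6 | 4 | 5 | 4 | 4
6 | 4 | 6 | 4 | 6
7 | 4 | 5 | 4 | 4
7 | 4 | 6 | 4 | 6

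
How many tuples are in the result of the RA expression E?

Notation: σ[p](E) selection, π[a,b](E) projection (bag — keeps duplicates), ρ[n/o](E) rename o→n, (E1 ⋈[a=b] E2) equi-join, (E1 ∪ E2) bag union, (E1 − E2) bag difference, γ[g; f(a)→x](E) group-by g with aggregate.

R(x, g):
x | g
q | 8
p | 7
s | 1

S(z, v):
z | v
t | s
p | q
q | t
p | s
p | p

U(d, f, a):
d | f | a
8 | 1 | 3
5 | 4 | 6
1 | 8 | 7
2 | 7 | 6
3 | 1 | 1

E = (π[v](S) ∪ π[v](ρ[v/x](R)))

Stepwise |·|:
  S → 5
  π[v](S) → 5
  R → 3
  ρ[v/x](R) → 3
  π[v](ρ[v/x](R)) → 3
  (π[v](S) ∪ π[v](ρ[v/x](R))) → 8

|E| = 8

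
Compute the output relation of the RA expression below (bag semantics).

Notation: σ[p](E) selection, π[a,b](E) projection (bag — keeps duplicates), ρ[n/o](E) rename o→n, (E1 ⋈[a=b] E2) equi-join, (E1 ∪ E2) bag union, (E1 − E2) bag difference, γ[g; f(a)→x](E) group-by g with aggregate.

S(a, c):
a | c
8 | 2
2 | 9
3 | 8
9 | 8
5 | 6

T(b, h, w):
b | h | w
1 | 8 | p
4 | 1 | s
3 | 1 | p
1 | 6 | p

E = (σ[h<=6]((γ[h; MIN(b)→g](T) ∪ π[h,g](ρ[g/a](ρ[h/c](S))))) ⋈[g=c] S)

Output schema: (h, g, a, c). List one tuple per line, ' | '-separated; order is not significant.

Subexpression sizes:
  T → 4
  γ[h; MIN(b)→g](T) → 3
  S → 5
  ρ[h/c](S) → 5
  ρ[g/a](ρ[h/c](S)) → 5
  π[h,g](ρ[g/a](ρ[h/c](S))) → 5
  (γ[h; MIN(b)→g](T) ∪ π[h,g](ρ[g/a](ρ[h/c](S)))) → 8
  σ[h<=6]((γ[h; MIN(b)→g](T) ∪ π[h,g](ρ[g/a](ρ[h/c](S))))) → 4
  S → 5
  (σ[h<=6]((γ[h; MIN(b)→g](T) ∪ π[h,g](ρ[g/a](ρ[h/c](S))))) ⋈[g=c] S) → 2

== RESULT ==
h | g | a | c
2 | 8 | 3 | 8
2 | 8 | 9 | 8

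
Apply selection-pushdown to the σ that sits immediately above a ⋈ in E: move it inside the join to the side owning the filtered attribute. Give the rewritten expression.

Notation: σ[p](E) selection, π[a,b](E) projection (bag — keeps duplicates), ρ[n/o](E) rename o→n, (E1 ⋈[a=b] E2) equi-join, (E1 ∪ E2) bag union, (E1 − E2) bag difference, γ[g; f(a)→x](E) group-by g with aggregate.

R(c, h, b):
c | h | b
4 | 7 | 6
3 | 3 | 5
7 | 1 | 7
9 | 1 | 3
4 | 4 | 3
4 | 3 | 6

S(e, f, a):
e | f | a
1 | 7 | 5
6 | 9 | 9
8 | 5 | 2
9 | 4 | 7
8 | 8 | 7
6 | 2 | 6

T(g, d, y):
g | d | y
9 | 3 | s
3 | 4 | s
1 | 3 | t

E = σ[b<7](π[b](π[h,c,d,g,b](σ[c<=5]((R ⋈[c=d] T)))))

σ filters on c, owned by the left side.
E' = σ[b<7](π[b](π[h,c,d,g,b]((σ[c<=5](R) ⋈[c=d] T))))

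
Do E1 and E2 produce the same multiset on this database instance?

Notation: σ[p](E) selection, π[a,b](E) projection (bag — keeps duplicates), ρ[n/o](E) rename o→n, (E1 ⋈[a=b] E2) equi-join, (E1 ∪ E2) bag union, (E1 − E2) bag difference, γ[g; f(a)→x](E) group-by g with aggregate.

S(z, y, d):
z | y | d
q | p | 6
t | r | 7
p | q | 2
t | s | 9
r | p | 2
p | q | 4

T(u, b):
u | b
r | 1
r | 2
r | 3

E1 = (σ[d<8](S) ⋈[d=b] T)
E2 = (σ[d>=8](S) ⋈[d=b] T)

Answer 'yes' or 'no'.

E1 row counts bottom-up:
  S → 6
  σ[d<8](S) → 5
  T → 3
  (σ[d<8](S) ⋈[d=b] T) → 2
E2 row counts bottom-up:
  S → 6
  σ[d>=8](S) → 1
  T → 3
  (σ[d>=8](S) ⋈[d=b] T) → 0

E1 result:
z | y | d | u | b
p | q | 2 | r | 2
r | p | 2 | r | 2
E2 result:
z | y | d | u | b
(0 rows)
Witness: ('p', 'q', 2, 'r', 2) appears 1× in E1 but 0× in E2.

no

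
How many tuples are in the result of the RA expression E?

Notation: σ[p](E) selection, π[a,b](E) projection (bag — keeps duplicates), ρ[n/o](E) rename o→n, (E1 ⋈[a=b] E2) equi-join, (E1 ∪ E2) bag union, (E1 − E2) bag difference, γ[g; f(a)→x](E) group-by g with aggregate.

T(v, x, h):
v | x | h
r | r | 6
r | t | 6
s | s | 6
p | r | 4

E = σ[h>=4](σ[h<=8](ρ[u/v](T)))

Row counts bottom-up:
  T → 4
  ρ[u/v](T) → 4
  σ[h<=8](ρ[u/v](T)) → 4
  σ[h>=4](σ[h<=8](ρ[u/v](T))) → 4

|E| = 4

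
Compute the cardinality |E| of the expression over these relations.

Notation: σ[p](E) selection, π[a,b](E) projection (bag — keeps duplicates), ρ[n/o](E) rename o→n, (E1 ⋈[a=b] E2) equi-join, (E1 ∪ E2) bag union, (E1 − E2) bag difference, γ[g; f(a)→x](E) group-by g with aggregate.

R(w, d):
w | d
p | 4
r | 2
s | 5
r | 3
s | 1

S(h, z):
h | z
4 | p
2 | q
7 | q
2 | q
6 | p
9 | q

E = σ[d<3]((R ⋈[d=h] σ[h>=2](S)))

Stepwise |·|:
  R → 5
  S → 6
  σ[h>=2](S) → 6
  (R ⋈[d=h] σ[h>=2](S)) → 3
  σ[d<3]((R ⋈[d=h] σ[h>=2](S))) → 2

|E| = 2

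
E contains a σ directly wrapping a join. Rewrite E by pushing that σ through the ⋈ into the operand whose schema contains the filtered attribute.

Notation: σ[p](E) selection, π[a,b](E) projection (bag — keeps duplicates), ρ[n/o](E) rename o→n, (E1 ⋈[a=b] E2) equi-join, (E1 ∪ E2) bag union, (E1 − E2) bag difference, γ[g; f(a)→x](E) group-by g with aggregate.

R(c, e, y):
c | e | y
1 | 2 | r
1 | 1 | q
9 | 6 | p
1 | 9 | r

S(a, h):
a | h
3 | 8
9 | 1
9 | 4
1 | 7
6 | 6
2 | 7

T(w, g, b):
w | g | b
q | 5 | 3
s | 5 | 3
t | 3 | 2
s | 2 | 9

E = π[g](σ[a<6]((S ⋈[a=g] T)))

σ filters on a, owned by the left side.
E' = π[g]((σ[a<6](S) ⋈[a=g] T))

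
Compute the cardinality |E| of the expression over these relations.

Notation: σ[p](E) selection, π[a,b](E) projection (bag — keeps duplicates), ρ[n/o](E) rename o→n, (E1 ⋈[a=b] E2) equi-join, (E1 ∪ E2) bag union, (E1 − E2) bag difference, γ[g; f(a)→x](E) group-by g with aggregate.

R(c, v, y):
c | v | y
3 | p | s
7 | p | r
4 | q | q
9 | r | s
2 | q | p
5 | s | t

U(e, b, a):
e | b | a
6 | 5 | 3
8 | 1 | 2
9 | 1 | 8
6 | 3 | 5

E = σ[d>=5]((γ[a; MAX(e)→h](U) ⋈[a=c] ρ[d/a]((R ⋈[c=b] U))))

Per-node cardinality:
  U → 4
  γ[a; MAX(e)→h](U) → 4
  R → 6
  U → 4
  (R ⋈[c=b] U) → 2
  ρ[d/a]((R ⋈[c=b] U)) → 2
  (γ[a; MAX(e)→h](U) ⋈[a=c] ρ[d/a]((R ⋈[c=b] U))) → 2
  σ[d>=5]((γ[a; MAX(e)→h](U) ⋈[a=c] ρ[d/a]((R ⋈[c=b] U)))) → 1

|E| = 1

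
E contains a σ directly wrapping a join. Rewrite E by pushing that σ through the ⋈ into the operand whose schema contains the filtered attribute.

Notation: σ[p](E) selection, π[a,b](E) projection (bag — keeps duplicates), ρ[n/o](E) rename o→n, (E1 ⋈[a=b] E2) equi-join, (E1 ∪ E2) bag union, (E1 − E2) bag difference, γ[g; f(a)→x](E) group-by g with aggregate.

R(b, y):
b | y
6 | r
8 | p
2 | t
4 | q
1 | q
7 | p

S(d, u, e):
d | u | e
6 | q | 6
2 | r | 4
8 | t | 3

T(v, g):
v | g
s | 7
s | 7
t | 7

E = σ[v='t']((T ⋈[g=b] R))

σ filters on v, owned by the left side.
E' = (σ[v='t'](T) ⋈[g=b] R)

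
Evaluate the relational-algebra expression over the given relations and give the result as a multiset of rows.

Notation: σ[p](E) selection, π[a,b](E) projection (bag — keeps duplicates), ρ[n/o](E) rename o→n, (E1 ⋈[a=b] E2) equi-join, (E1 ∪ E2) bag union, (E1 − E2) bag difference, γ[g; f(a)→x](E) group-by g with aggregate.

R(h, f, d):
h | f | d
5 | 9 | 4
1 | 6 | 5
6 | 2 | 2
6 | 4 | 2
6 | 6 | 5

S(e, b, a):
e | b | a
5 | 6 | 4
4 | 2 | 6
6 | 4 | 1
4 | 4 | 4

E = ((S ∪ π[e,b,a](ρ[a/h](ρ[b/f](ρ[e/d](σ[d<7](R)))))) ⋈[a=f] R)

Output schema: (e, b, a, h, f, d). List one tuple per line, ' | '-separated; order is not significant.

Row counts bottom-up:
  S → 4
  R → 5
  σ[d<7](R) → 5
  ρ[e/d](σ[d<7](R)) → 5
  ρ[b/f](ρ[e/d](σ[d<7](R))) → 5
  ρ[a/h](ρ[b/f](ρ[e/d](σ[d<7](R)))) → 5
  π[e,b,a](ρ[a/h](ρ[b/f](ρ[e/d](σ[d<7](R))))) → 5
  (S ∪ π[e,b,a](ρ[a/h](ρ[b/f](ρ[e/d](σ[d<7](R)))))) → 9
  R → 5
  ((S ∪ π[e,b,a](ρ[a/h](ρ[b/f](ρ[e/d](σ[d<7](R)))))) ⋈[a=f] R) → 10

== RESULT ==
e | b | a | h | f | d
2 | 2 | 6 | 1 | 6 | 5
2 | 2 | 6 | 6 | 6 | 5
2 | 4 | 6 | 1 | 6 | 5
2 | 4 | 6 | 6 | 6 | 5
4 | 2 | 6 | 1 | 6 | 5
4 | 2 | 6 | 6 | 6 | 5
4 | 4 | 4 | 6 | 4 | 2
5 | 6 | 4 | 6 | 4 | 2
5 | 6 | 6 | 1 | 6 | 5
5 | 6 | 6 | 6 | 6 | 5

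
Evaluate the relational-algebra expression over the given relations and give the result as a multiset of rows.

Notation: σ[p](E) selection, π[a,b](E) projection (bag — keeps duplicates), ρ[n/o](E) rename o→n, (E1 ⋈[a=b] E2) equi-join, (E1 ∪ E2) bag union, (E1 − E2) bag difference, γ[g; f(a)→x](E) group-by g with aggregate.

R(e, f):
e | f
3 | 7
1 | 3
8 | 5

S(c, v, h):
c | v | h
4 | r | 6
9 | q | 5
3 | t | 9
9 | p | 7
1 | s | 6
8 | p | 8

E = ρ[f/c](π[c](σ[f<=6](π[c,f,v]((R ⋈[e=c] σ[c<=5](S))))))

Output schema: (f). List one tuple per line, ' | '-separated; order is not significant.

Row counts bottom-up:
  R → 3
  S → 6
  σ[c<=5](S) → 3
  (R ⋈[e=c] σ[c<=5](S)) → 2
  π[c,f,v]((R ⋈[e=c] σ[c<=5](S))) → 2
  σ[f<=6](π[c,f,v]((R ⋈[e=c] σ[c<=5](S)))) → 1
  π[c](σ[f<=6](π[c,f,v]((R ⋈[e=c] σ[c<=5](S))))) → 1
  ρ[f/c](π[c](σ[f<=6](π[c,f,v]((R ⋈[e=c] σ[c<=5](S)))))) → 1

== RESULT ==
f
1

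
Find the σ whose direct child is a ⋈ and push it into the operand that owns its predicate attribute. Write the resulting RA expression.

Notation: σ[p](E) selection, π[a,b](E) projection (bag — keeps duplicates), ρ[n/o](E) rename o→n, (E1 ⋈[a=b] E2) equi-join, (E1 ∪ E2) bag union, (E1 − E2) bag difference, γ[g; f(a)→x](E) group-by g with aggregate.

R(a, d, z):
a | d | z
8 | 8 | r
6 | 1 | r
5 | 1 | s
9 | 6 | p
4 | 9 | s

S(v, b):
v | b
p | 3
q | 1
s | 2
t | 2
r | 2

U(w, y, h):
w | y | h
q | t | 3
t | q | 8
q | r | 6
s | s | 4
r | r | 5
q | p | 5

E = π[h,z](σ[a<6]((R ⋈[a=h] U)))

σ filters on a, owned by the left side.
E' = π[h,z]((σ[a<6](R) ⋈[a=h] U))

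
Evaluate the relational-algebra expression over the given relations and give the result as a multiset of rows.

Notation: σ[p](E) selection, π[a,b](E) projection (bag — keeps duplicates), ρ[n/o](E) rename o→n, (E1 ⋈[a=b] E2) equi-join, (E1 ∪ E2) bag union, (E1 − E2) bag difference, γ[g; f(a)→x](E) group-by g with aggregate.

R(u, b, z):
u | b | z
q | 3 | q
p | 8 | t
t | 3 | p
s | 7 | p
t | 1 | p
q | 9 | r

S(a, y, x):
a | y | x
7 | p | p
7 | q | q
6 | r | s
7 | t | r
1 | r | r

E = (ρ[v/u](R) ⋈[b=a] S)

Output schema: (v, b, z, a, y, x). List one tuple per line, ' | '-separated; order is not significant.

Row counts bottom-up:
  R → 6
  ρ[v/u](R) → 6
  S → 5
  (ρ[v/u](R) ⋈[b=a] S) → 4

== RESULT ==
v | b | z | a | y | x
s | 7 | p | 7 | p | p
s | 7 | p | 7 | q | q
s | 7 | p | 7 | t | r
t | 1 | p | 1 | r | r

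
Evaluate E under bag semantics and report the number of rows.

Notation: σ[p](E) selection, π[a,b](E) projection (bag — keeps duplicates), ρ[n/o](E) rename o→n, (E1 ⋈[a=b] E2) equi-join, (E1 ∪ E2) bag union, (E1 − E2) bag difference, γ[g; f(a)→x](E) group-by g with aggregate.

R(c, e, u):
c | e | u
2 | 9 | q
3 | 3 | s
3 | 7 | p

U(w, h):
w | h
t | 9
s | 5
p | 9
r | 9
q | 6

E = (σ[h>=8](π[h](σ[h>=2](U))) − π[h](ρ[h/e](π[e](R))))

Stepwise |·|:
  U → 5
  σ[h>=2](U) → 5
  π[h](σ[h>=2](U)) → 5
  σ[h>=8](π[h](σ[h>=2](U))) → 3
  R → 3
  π[e](R) → 3
  ρ[h/e](π[e](R)) → 3
  π[h](ρ[h/e](π[e](R))) → 3
  (σ[h>=8](π[h](σ[h>=2](U))) − π[h](ρ[h/e](π[e](R)))) → 2

|E| = 2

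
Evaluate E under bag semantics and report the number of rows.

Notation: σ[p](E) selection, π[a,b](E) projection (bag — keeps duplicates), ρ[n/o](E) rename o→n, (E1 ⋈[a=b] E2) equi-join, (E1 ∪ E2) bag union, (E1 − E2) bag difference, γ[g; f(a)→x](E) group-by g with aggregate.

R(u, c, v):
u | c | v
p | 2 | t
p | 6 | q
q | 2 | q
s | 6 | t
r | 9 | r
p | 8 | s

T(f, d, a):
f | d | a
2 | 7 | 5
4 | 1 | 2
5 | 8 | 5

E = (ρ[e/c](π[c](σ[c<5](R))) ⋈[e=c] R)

Stepwise |·|:
  R → 6
  σ[c<5](R) → 2
  π[c](σ[c<5](R)) → 2
  ρ[e/c](π[c](σ[c<5](R))) → 2
  R → 6
  (ρ[e/c](π[c](σ[c<5](R))) ⋈[e=c] R) → 4

|E| = 4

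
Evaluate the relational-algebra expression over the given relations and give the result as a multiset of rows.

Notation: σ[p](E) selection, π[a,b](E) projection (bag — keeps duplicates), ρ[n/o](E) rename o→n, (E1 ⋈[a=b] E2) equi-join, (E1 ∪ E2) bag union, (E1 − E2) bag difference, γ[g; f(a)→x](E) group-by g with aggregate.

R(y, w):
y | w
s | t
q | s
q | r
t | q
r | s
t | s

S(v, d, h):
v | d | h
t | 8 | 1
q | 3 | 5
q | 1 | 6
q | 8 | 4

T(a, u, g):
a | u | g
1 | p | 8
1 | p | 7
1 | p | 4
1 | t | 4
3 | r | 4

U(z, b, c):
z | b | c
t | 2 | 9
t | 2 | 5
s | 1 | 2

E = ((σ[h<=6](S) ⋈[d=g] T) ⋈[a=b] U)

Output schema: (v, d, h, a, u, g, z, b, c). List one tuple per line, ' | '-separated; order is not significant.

Row counts bottom-up:
  S → 4
  σ[h<=6](S) → 4
  T → 5
  (σ[h<=6](S) ⋈[d=g] T) → 2
  U → 3
  ((σ[h<=6](S) ⋈[d=g] T) ⋈[a=b] U) → 2

== RESULT ==
v | d | h | a | u | g | z | b | c
q | 8 | 4 | 1 | p | 8 | s | 1 | 2
t | 8 | 1 | 1 | p | 8 | s | 1 | 2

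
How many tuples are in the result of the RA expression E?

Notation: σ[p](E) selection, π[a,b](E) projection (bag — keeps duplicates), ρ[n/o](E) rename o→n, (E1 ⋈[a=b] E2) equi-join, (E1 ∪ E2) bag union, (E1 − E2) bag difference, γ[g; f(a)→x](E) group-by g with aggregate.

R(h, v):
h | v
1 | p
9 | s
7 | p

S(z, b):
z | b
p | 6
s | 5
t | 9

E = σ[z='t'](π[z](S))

Row counts bottom-up:
  S → 3
  π[z](S) → 3
  σ[z='t'](π[z](S)) → 1

|E| = 1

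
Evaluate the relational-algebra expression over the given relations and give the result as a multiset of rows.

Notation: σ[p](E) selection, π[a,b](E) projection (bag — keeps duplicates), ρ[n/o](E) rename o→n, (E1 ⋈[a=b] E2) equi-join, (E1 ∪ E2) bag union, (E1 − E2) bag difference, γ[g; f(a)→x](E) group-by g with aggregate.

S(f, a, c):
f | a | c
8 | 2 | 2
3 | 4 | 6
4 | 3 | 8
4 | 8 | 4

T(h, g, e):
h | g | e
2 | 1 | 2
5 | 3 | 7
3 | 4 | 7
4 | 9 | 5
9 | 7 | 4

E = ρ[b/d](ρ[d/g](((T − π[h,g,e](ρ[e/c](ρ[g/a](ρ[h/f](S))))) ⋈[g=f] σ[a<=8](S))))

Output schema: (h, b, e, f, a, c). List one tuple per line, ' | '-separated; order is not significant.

Subexpression sizes:
  T → 5
  S → 4
  ρ[h/f](S) → 4
  ρ[g/a](ρ[h/f](S)) → 4
  ρ[e/c](ρ[g/a](ρ[h/f](S))) → 4
  π[h,g,e](ρ[e/c](ρ[g/a](ρ[h/f](S)))) → 4
  (T − π[h,g,e](ρ[e/c](ρ[g/a](ρ[h/f](S))))) → 5
  S → 4
  σ[a<=8](S) → 4
  ((T − π[h,g,e](ρ[e/c](ρ[g/a](ρ[h/f](S))))) ⋈[g=f] σ[a<=8](S)) → 3
  ρ[d/g](((T − π[h,g,e](ρ[e/c](ρ[g/a](ρ[h/f](S))))) ⋈[g=f] σ[a<=8](S))) → 3
  ρ[b/d](ρ[d/g](((T − π[h,g,e](ρ[e/c](ρ[g/a](ρ[h/f](S))))) ⋈[g=f] σ[a<=8](S)))) → 3

== RESULT ==
h | b | e | f | a | c
3 | 4 | 7 | 4 | 3 | 8
3 | 4 | 7 | 4 | 8 | 4
5 | 3 | 7 | 3 | 4 | 6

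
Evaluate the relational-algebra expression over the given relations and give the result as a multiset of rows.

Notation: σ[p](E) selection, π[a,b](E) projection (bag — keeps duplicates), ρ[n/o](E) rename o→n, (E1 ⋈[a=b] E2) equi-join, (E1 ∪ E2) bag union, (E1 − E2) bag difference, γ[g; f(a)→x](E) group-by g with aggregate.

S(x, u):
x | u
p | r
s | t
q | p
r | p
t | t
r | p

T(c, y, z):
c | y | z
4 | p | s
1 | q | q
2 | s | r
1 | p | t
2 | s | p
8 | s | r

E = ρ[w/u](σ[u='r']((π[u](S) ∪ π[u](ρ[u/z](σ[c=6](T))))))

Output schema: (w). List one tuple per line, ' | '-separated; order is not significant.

Stepwise |·|:
  S → 6
  π[u](S) → 6
  T → 6
  σ[c=6](T) → 0
  ρ[u/z](σ[c=6](T)) → 0
  π[u](ρ[u/z](σ[c=6](T))) → 0
  (π[u](S) ∪ π[u](ρ[u/z](σ[c=6](T)))) → 6
  σ[u='r']((π[u](S) ∪ π[u](ρ[u/z](σ[c=6](T))))) → 1
  ρ[w/u](σ[u='r']((π[u](S) ∪ π[u](ρ[u/z](σ[c=6](T)))))) → 1

== RESULT ==
w
r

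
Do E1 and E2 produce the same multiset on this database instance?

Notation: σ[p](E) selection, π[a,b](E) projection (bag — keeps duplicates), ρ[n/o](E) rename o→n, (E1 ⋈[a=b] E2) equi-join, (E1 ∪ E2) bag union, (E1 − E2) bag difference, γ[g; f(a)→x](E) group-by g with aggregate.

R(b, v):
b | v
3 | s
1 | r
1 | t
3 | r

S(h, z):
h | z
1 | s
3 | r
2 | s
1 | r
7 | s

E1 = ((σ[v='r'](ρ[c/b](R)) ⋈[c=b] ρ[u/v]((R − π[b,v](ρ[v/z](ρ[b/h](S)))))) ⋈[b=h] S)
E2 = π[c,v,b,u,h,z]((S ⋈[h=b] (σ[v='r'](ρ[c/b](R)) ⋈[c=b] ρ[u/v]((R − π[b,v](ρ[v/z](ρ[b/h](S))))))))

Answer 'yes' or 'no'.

E1 stepwise |·|:
  R → 4
  ρ[c/b](R) → 4
  σ[v='r'](ρ[c/b](R)) → 2
  R → 4
  S → 5
  ρ[b/h](S) → 5
  ρ[v/z](ρ[b/h](S)) → 5
  π[b,v](ρ[v/z](ρ[b/h](S))) → 5
  (R − π[b,v](ρ[v/z](ρ[b/h](S)))) → 2
  ρ[u/v]((R − π[b,v](ρ[v/z](ρ[b/h](S))))) → 2
  (σ[v='r'](ρ[c/b](R)) ⋈[c=b] ρ[u/v]((R − π[b,v](ρ[v/z](ρ[b/h](S)))))) → 2
  S → 5
  ((σ[v='r'](ρ[c/b](R)) ⋈[c=b] ρ[u/v]((R − π[b,v](ρ[v/z](ρ[b/h](S)))))) ⋈[b=h] S) → 3
E2 stepwise |·|:
  S → 5
  R → 4
  ρ[c/b](R) → 4
  σ[v='r'](ρ[c/b](R)) → 2
  R → 4
  S → 5
  ρ[b/h](S) → 5
  ρ[v/z](ρ[b/h](S)) → 5
  π[b,v](ρ[v/z](ρ[b/h](S))) → 5
  (R − π[b,v](ρ[v/z](ρ[b/h](S)))) → 2
  ρ[u/v]((R − π[b,v](ρ[v/z](ρ[b/h](S))))) → 2
  (σ[v='r'](ρ[c/b](R)) ⋈[c=b] ρ[u/v]((R − π[b,v](ρ[v/z](ρ[b/h](S)))))) → 2
  (S ⋈[h=b] (σ[v='r'](ρ[c/b](R)) ⋈[c=b] ρ[u/v]((R − π[b,v](ρ[v/z](ρ[b/h](S))))))) → 3
  π[c,v,b,u,h,z]((S ⋈[h=b] (σ[v='r'](ρ[c/b](R)) ⋈[c=b] ρ[u/v]((R − π[b,v](ρ[v/z](ρ[b/h](S)))))))) → 3

E1 and E2 produce the same multiset:
c | v | b | u | h | z
1 | r | 1 | t | 1 | r
1 | r | 1 | t | 1 | s
3 | r | 3 | s | 3 | r

yes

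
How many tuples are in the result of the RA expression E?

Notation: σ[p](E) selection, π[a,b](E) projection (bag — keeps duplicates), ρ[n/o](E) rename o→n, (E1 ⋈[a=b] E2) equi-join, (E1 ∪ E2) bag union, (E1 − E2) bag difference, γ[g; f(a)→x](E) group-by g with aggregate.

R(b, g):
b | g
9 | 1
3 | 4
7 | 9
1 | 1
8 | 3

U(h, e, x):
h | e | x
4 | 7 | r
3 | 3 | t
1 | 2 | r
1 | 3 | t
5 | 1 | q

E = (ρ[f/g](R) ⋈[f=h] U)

Subexpression sizes:
  R → 5
  ρ[f/g](R) → 5
  U → 5
  (ρ[f/g](R) ⋈[f=h] U) → 6

|E| = 6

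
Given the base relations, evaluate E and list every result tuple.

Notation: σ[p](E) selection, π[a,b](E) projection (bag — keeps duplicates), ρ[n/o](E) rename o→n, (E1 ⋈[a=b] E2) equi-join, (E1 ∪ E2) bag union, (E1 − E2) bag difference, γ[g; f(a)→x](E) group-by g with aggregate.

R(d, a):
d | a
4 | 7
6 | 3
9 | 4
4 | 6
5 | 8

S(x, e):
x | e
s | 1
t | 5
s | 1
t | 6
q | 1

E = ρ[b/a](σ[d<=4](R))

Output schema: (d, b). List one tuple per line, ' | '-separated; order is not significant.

Subexpression sizes:
  R → 5
  σ[d<=4](R) → 2
  ρ[b/a](σ[d<=4](R)) → 2

== RESULT ==
d | b
4 | 6
4 | 7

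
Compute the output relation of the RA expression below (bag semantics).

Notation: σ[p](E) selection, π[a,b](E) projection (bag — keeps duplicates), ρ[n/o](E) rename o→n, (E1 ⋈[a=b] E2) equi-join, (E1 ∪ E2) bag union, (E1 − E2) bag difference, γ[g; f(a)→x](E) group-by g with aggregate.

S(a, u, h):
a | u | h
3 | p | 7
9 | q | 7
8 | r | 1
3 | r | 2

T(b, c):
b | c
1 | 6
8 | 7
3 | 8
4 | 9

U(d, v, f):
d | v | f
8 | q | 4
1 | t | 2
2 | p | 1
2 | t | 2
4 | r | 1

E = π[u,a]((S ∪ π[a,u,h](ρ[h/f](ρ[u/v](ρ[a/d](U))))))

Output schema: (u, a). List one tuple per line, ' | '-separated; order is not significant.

Per-node cardinality:
  S → 4
  U → 5
  ρ[a/d](U) → 5
  ρ[u/v](ρ[a/d](U)) → 5
  ρ[h/f](ρ[u/v](ρ[a/d](U))) → 5
  π[a,u,h](ρ[h/f](ρ[u/v](ρ[a/d](U)))) → 5
  (S ∪ π[a,u,h](ρ[h/f](ρ[u/v](ρ[a/d](U))))) → 9
  π[u,a]((S ∪ π[a,u,h](ρ[h/f](ρ[u/v](ρ[a/d](U)))))) → 9

== RESULT ==
u | a
p | 2
p | 3
q | 8
q | 9
r | 3
r | 4
r | 8
t | 1
t | 2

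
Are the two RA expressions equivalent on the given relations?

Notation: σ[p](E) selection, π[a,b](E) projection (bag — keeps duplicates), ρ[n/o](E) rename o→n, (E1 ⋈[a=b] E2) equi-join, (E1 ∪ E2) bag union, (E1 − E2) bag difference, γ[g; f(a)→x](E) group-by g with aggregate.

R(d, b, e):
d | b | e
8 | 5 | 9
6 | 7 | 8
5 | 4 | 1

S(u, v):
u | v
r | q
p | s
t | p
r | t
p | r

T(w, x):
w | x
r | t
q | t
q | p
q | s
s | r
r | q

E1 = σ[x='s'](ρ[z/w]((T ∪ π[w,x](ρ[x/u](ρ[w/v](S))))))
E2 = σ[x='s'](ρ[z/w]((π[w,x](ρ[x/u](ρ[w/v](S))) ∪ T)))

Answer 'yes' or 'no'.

E1 stepwise |·|:
  T → 6
  S → 5
  ρ[w/v](S) → 5
  ρ[x/u](ρ[w/v](S)) → 5
  π[w,x](ρ[x/u](ρ[w/v](S))) → 5
  (T ∪ π[w,x](ρ[x/u](ρ[w/v](S)))) → 11
  ρ[z/w]((T ∪ π[w,x](ρ[x/u](ρ[w/v](S))))) → 11
  σ[x='s'](ρ[z/w]((T ∪ π[w,x](ρ[x/u](ρ[w/v](S)))))) → 1
E2 stepwise |·|:
  S → 5
  ρ[w/v](S) → 5
  ρ[x/u](ρ[w/v](S)) → 5
  π[w,x](ρ[x/u](ρ[w/v](S))) → 5
  T → 6
  (π[w,x](ρ[x/u](ρ[w/v](S))) ∪ T) → 11
  ρ[z/w]((π[w,x](ρ[x/u](ρ[w/v](S))) ∪ T)) → 11
  σ[x='s'](ρ[z/w]((π[w,x](ρ[x/u](ρ[w/v](S))) ∪ T))) → 1

E1 and E2 produce the same multiset:
z | x
q | s

yes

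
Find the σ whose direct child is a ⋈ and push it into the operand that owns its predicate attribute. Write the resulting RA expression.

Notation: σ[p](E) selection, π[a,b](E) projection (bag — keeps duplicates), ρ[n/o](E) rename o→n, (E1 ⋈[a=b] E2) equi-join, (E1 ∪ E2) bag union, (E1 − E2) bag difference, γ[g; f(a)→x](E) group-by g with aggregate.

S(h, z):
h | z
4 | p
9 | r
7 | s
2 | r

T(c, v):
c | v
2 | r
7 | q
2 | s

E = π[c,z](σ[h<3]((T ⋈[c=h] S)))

σ filters on h, owned by the right side.
E' = π[c,z]((T ⋈[c=h] σ[h<3](S)))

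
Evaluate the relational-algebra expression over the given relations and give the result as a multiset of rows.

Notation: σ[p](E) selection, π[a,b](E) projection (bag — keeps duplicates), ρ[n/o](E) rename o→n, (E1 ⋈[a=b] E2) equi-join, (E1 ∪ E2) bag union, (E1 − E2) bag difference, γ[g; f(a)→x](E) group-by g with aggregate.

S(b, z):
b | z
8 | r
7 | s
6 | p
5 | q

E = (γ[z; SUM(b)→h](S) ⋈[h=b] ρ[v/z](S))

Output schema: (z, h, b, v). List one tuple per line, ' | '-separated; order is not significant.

Stepwise |·|:
  S → 4
  γ[z; SUM(b)→h](S) → 4
  S → 4
  ρ[v/z](S) → 4
  (γ[z; SUM(b)→h](S) ⋈[h=b] ρ[v/z](S)) → 4

== RESULT ==
z | h | b | v
p | 6 | 6 | p
q | 5 | 5 | q
r | 8 | 8 | r
s | 7 | 7 | s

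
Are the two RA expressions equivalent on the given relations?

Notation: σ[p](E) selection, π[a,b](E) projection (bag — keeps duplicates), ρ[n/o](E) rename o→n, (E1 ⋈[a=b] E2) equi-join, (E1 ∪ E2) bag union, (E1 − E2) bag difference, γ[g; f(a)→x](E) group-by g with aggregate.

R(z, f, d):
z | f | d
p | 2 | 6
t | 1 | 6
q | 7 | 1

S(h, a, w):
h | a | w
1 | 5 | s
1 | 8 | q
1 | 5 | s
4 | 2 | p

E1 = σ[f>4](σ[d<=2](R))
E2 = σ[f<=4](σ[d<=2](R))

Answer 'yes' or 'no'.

E1 stepwise |·|:
  R → 3
  σ[d<=2](R) → 1
  σ[f>4](σ[d<=2](R)) → 1
E2 stepwise |·|:
  R → 3
  σ[d<=2](R) → 1
  σ[f<=4](σ[d<=2](R)) → 0

E1 result:
z | f | d
q | 7 | 1
E2 result:
z | f | d
(0 rows)
Witness: ('q', 7, 1) appears 1× in E1 but 0× in E2.

no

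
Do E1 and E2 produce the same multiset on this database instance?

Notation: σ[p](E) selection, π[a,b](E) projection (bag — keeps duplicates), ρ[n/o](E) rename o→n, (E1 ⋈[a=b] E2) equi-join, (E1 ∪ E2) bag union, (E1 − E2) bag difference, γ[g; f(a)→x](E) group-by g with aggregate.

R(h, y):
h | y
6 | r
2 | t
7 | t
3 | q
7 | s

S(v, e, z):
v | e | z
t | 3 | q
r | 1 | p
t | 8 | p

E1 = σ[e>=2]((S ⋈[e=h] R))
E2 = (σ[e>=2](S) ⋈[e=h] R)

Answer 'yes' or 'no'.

E1 stepwise |·|:
  S → 3
  R → 5
  (S ⋈[e=h] R) → 1
  σ[e>=2]((S ⋈[e=h] R)) → 1
E2 stepwise |·|:
  S → 3
  σ[e>=2](S) → 2
  R → 5
  (σ[e>=2](S) ⋈[e=h] R) → 1

E1 and E2 produce the same multiset:
v | e | z | h | y
t | 3 | q | 3 | q

yes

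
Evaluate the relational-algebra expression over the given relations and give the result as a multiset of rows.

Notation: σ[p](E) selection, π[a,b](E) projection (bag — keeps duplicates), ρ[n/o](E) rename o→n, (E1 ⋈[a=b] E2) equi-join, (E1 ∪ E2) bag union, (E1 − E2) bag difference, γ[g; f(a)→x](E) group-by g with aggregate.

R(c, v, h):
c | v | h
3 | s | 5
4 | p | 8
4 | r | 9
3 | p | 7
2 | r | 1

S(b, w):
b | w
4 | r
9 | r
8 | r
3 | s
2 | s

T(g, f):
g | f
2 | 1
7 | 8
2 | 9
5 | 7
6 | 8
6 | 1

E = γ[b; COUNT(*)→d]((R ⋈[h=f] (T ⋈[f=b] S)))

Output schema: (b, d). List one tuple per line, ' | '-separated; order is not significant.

Stepwise |·|:
  R → 5
  T → 6
  S → 5
  (T ⋈[f=b] S) → 3
  (R ⋈[h=f] (T ⋈[f=b] S)) → 3
  γ[b; COUNT(*)→d]((R ⋈[h=f] (T ⋈[f=b] S))) → 2

== RESULT ==
b | d
8 | 2
9 | 1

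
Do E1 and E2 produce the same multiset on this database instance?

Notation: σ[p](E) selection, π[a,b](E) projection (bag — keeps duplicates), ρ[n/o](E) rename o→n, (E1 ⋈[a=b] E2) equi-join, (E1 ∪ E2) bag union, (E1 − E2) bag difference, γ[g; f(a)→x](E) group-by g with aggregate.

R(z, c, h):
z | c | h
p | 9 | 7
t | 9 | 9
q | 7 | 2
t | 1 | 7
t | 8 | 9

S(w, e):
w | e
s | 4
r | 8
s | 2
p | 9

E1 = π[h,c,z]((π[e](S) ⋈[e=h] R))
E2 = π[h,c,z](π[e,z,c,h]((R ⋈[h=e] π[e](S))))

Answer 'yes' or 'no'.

E1 stepwise |·|:
  S → 4
  π[e](S) → 4
  R → 5
  (π[e](S) ⋈[e=h] R) → 3
  π[h,c,z]((π[e](S) ⋈[e=h] R)) → 3
E2 stepwise |·|:
  R → 5
  S → 4
  π[e](S) → 4
  (R ⋈[h=e] π[e](S)) → 3
  π[e,z,c,h]((R ⋈[h=e] π[e](S))) → 3
  π[h,c,z](π[e,z,c,h]((R ⋈[h=e] π[e](S)))) → 3

E1 and E2 produce the same multiset:
h | c | z
2 | 7 | q
9 | 8 | t
9 | 9 | t

yes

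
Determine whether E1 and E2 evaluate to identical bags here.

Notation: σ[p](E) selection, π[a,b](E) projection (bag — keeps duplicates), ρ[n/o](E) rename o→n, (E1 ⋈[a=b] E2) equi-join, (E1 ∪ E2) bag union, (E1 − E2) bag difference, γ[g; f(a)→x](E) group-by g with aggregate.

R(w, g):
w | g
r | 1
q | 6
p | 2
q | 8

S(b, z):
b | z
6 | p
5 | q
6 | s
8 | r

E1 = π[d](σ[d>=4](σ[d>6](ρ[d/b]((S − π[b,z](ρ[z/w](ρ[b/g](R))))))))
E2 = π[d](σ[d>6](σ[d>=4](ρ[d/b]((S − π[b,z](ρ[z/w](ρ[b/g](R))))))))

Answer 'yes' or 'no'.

E1 per-node cardinality:
  S → 4
  R → 4
  ρ[b/g](R) → 4
  ρ[z/w](ρ[b/g](R)) → 4
  π[b,z](ρ[z/w](ρ[b/g](R))) → 4
  (S − π[b,z](ρ[z/w](ρ[b/g](R)))) → 4
  ρ[d/b]((S − π[b,z](ρ[z/w](ρ[b/g](R))))) → 4
  σ[d>6](ρ[d/b]((S − π[b,z](ρ[z/w](ρ[b/g](R)))))) → 1
  σ[d>=4](σ[d>6](ρ[d/b]((S − π[b,z](ρ[z/w](ρ[b/g](R))))))) → 1
  π[d](σ[d>=4](σ[d>6](ρ[d/b]((S − π[b,z](ρ[z/w](ρ[b/g](R)))))))) → 1
E2 per-node cardinality:
  S → 4
  R → 4
  ρ[b/g](R) → 4
  ρ[z/w](ρ[b/g](R)) → 4
  π[b,z](ρ[z/w](ρ[b/g](R))) → 4
  (S − π[b,z](ρ[z/w](ρ[b/g](R)))) → 4
  ρ[d/b]((S − π[b,z](ρ[z/w](ρ[b/g](R))))) → 4
  σ[d>=4](ρ[d/b]((S − π[b,z](ρ[z/w](ρ[b/g](R)))))) → 4
  σ[d>6](σ[d>=4](ρ[d/b]((S − π[b,z](ρ[z/w](ρ[b/g](R))))))) → 1
  π[d](σ[d>6](σ[d>=4](ρ[d/b]((S − π[b,z](ρ[z/w](ρ[b/g](R)))))))) → 1

E1 and E2 produce the same multiset:
d
8

yes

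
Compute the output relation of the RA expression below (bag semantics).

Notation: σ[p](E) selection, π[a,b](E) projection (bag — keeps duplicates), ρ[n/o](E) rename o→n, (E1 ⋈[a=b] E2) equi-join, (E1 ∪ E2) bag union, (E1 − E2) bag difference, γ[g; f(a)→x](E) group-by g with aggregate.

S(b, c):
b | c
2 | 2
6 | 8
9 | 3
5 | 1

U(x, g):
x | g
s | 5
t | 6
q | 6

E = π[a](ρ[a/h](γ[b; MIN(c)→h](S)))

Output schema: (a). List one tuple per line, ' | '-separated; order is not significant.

Per-node cardinality:
  S → 4
  γ[b; MIN(c)→h](S) → 4
  ρ[a/h](γ[b; MIN(c)→h](S)) → 4
  π[a](ρ[a/h](γ[b; MIN(c)→h](S))) → 4

== RESULT ==
a
1
2
3
8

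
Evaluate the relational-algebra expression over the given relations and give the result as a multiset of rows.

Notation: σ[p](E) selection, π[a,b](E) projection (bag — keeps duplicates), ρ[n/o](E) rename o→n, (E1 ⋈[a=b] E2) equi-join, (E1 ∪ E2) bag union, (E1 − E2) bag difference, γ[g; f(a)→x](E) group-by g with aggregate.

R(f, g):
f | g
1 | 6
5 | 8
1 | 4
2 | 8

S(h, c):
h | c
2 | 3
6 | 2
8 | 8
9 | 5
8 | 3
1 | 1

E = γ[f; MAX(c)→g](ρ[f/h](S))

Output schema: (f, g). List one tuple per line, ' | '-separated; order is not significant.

Subexpression sizes:
  S → 6
  ρ[f/h](S) → 6
  γ[f; MAX(c)→g](ρ[f/h](S)) → 5

== RESULT ==
f | g
1 | 1
2 | 3
6 | 2
8 | 8
9 | 5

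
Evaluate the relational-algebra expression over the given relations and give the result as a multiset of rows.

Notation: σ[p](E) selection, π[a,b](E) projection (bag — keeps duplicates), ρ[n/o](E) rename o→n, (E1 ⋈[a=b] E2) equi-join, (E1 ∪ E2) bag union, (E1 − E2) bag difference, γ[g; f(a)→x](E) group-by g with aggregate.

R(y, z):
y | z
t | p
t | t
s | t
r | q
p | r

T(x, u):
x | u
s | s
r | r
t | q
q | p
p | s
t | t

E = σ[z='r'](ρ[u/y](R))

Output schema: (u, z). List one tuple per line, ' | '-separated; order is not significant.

Row counts bottom-up:
  R → 5
  ρ[u/y](R) → 5
  σ[z='r'](ρ[u/y](R)) → 1

== RESULT ==
u | z
p | r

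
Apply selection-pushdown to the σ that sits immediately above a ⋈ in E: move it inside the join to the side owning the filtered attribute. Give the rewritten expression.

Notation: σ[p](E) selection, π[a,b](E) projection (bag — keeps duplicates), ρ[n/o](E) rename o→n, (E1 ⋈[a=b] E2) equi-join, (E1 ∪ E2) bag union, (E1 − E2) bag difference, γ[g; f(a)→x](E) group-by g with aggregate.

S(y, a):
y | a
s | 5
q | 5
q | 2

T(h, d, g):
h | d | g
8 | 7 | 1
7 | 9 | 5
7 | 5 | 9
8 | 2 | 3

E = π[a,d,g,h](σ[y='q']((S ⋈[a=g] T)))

σ filters on y, owned by the left side.
E' = π[a,d,g,h]((σ[y='q'](S) ⋈[a=g] T))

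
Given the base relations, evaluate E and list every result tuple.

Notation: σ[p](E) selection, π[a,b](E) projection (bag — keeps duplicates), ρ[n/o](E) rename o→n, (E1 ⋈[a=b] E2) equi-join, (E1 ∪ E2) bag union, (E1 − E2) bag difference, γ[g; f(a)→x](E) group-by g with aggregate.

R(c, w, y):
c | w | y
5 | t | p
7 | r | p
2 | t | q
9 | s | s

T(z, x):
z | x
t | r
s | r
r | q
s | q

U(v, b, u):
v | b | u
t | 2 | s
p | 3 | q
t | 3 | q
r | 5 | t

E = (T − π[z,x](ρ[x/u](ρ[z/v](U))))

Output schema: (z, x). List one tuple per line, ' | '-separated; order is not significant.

Row counts bottom-up:
  T → 4
  U → 4
  ρ[z/v](U) → 4
  ρ[x/u](ρ[z/v](U)) → 4
  π[z,x](ρ[x/u](ρ[z/v](U))) → 4
  (T − π[z,x](ρ[x/u](ρ[z/v](U)))) → 4

== RESULT ==
z | x
r | q
s | q
s | r
t | r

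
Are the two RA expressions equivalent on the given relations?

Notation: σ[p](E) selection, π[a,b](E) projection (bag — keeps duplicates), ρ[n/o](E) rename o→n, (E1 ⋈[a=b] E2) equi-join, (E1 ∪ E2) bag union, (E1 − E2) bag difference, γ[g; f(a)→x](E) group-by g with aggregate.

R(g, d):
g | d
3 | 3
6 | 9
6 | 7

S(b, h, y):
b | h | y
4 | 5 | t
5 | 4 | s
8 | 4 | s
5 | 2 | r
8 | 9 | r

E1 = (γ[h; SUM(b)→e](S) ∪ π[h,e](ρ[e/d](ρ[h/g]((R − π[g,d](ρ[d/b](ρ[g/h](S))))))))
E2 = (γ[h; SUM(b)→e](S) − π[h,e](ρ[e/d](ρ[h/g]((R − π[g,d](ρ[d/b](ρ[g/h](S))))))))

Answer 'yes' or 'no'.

E1 per-node cardinality:
  S → 5
  γ[h; SUM(b)→e](S) → 4
  R → 3
  S → 5
  ρ[g/h](S) → 5
  ρ[d/b](ρ[g/h](S)) → 5
  π[g,d](ρ[d/b](ρ[g/h](S))) → 5
  (R − π[g,d](ρ[d/b](ρ[g/h](S)))) → 3
  ρ[h/g]((R − π[g,d](ρ[d/b](ρ[g/h](S))))) → 3
  ρ[e/d](ρ[h/g]((R − π[g,d](ρ[d/b](ρ[g/h](S)))))) → 3
  π[h,e](ρ[e/d](ρ[h/g]((R − π[g,d](ρ[d/b](ρ[g/h](S))))))) → 3
  (γ[h; SUM(b)→e](S) ∪ π[h,e](ρ[e/d](ρ[h/g]((R − π[g,d](ρ[d/b](ρ[g/h](S)))))))) → 7
E2 per-node cardinality:
  S → 5
  γ[h; SUM(b)→e](S) → 4
  R → 3
  S → 5
  ρ[g/h](S) → 5
  ρ[d/b](ρ[g/h](S)) → 5
  π[g,d](ρ[d/b](ρ[g/h](S))) → 5
  (R − π[g,d](ρ[d/b](ρ[g/h](S)))) → 3
  ρ[h/g]((R − π[g,d](ρ[d/b](ρ[g/h](S))))) → 3
  ρ[e/d](ρ[h/g]((R − π[g,d](ρ[d/b](ρ[g/h](S)))))) → 3
  π[h,e](ρ[e/d](ρ[h/g]((R − π[g,d](ρ[d/b](ρ[g/h](S))))))) → 3
  (γ[h; SUM(b)→e](S) − π[h,e](ρ[e/d](ρ[h/g]((R − π[g,d](ρ[d/b](ρ[g/h](S)))))))) → 4

E1 result:
h | e
2 | 5
3 | 3
4 | 13
5 | 4
6 | 7
6 | 9
9 | 8
E2 result:
h | e
2 | 5
4 | 13
5 | 4
9 | 8
Witness: (6, 7) appears 1× in E1 but 0× in E2.

no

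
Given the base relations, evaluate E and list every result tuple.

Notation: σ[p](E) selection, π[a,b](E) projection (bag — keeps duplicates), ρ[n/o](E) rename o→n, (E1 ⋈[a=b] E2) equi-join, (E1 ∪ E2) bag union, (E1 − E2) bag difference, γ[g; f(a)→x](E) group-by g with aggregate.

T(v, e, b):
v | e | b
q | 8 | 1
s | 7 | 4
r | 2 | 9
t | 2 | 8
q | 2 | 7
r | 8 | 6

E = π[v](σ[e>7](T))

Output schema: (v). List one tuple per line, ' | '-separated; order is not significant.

Per-node cardinality:
  T → 6
  σ[e>7](T) → 2
  π[v](σ[e>7](T)) → 2

== RESULT ==
v
q
r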